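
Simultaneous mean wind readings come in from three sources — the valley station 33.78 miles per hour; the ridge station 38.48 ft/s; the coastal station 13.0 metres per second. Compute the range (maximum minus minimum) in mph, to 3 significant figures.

7.54 mph

the ridge station: 38.48 ft/s = 26.2364 mph.
the coastal station: 13.0 m/s = 29.0802 mph.
Spread: 33.7800 − 26.2364 = 7.54 mph.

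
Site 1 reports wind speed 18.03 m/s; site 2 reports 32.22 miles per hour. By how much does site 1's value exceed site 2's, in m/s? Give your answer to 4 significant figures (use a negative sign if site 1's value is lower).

3.626 m/s

site 2: 32.22 mph = 14.40363 m/s.
Difference: 18.03000 − 14.40363 = 3.626 m/s.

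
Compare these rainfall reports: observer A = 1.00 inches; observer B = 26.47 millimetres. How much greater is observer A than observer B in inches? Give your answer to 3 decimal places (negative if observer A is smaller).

observer B: 26.47 mm = 1.04213 in.
Difference: 1.00000 − 1.04213 = -0.042 in.

-0.042 in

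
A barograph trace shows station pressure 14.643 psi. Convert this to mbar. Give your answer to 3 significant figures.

1 psi = 68.9476 mb, so 14.643 × 68.9476 = 1010 mb.

1010 mb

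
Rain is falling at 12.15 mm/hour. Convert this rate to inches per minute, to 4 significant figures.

0.007972 in/minute

12.15 mm/hour × 0.0393701 in/mm × 0.0166667 hour/minute = 0.007972 in/minute.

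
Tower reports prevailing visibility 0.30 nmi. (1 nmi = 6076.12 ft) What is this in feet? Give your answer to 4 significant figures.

1823 ft

1 nmi = 6076.12 ft, so 0.30 × 6076.12 = 1823 ft.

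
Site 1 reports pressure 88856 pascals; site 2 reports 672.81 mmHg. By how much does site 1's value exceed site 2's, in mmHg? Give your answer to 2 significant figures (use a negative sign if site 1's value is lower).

site 1: 88856 Pa = 666.475 mmHg.
Difference: 666.475 − 672.810 = -6.3 mmHg.

-6.3 mmHg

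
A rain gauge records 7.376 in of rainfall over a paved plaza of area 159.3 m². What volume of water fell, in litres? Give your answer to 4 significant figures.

29840 litres

Depth: 7.376 in × 25.4 = 187.3504 mm.
1 mm over 1 m² is 1 L, so volume = 187.3504 × 159.3 = 29844.919 L ≈ 29840 L.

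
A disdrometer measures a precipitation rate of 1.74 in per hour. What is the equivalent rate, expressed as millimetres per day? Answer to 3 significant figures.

1.74 in/hour × 25.4 mm/in × 24 hour/day = 1060 mm/day.

1060 mm/day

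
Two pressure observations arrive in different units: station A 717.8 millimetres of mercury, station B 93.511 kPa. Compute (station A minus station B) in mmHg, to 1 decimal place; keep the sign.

16.4 mmHg

station B: 93.511 kPa = 701.390 mmHg.
Difference: 717.800 − 701.390 = 16.4 mmHg.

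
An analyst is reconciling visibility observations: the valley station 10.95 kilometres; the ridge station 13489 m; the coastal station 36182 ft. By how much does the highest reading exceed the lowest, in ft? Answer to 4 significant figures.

the valley station: 10.95 km = 35925.20 ft.
the ridge station: 13489 m = 44255.25 ft.
Spread: 44255.25 − 35925.20 = 8330 ft.

8330 ft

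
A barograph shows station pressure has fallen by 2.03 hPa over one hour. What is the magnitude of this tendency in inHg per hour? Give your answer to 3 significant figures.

2.03 hPa / 1 h × 0.02953 inHg/hPa = 0.0599 inHg/h.

0.0599 inHg per hour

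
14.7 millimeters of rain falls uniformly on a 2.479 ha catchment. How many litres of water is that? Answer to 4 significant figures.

Area: 2.479 ha = 24790 m².
1 mm over 1 m² is 1 L, so volume = 14.7 × 24790 = 364413 L ≈ 364400 L.

364400 litres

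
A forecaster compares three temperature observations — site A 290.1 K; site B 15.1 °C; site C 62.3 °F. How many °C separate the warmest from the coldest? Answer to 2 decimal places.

1.85 °C

site A: 290.1 K = 16.950 °C.
site C: 62.3 °F = 16.833 °C.
Spread: 16.950 − 15.100 = 1.850 °C.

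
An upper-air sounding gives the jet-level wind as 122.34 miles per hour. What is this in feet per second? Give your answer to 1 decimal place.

1 mph = 1.46667 ft/s, so 122.34 × 1.46667 = 179.4 ft/s.

179.4 ft/s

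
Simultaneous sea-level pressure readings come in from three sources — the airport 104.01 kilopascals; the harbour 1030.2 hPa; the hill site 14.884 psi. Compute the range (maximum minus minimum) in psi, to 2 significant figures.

the airport: 104.01 kPa = 15.0854 psi.
the harbour: 1030.2 hPa = 14.9418 psi.
Spread: 15.0854 − 14.8840 = 0.20 psi.

0.20 psi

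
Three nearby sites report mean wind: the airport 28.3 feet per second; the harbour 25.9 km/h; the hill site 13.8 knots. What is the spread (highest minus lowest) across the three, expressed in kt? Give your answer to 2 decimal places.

2.97 kt

the airport: 28.3 ft/s = 16.7673 kt.
the harbour: 25.9 km/h = 13.9849 kt.
Spread: 16.7673 − 13.8000 = 2.97 kt.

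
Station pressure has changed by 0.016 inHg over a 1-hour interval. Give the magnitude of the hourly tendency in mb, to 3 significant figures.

0.016 inHg / 1 h × 33.8639 mb/inHg = 0.542 mb/h.

0.542 mb per hour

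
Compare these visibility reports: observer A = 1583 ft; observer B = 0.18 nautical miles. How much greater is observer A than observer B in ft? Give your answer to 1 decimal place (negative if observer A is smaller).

489.3 ft

observer B: 0.18 nmi = 1093.701 ft.
Difference: 1583.000 − 1093.701 = 489.3 ft.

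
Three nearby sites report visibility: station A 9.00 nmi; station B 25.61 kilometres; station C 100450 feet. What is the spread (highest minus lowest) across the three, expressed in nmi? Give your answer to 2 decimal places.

station B: 25.61 km = 13.8283 nmi.
station C: 100450 ft = 16.5319 nmi.
Spread: 16.5319 − 9.0000 = 7.53 nmi.

7.53 nmi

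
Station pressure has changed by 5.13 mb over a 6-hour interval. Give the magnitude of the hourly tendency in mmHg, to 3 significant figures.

0.641 mmHg per hour

5.13 mb / 6 h × 0.750062 mmHg/mb = 0.641 mmHg/h.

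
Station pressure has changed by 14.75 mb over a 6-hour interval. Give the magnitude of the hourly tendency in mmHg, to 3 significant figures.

14.75 mb / 6 h × 0.750062 mmHg/mb = 1.84 mmHg/h.

1.84 mmHg per hour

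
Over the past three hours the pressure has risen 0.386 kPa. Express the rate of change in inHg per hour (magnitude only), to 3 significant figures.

0.0380 inHg per hour

0.386 kPa / 3 h × 0.2953 inHg/kPa = 0.0380 inHg/h.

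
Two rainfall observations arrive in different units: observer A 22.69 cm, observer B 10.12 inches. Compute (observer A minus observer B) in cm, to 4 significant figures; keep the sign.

observer B: 10.12 in = 25.70480 cm.
Difference: 22.69000 − 25.70480 = -3.015 cm.

-3.015 cm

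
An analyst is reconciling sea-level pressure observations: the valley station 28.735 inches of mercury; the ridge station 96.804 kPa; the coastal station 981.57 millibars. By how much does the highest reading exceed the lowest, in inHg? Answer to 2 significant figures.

0.40 inHg

the ridge station: 96.804 kPa = 28.5862 inHg.
the coastal station: 981.57 mb = 28.9857 inHg.
Spread: 28.9857 − 28.5862 = 0.40 inHg.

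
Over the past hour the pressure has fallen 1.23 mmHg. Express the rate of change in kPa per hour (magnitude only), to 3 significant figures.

1.23 mmHg / 1 h × 0.133322 kPa/mmHg = 0.164 kPa/h.

0.164 kPa per hour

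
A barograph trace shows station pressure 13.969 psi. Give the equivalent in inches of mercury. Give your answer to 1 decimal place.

1 psi = 2.03602 inHg, so 13.969 × 2.03602 = 28.4 inHg.

28.4 inHg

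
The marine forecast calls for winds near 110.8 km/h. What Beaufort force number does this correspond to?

Beaufort force 11

110.8 km/h = 30.8 m/s, which is Beaufort 11 (violent storm, 28.5–32.6 m/s).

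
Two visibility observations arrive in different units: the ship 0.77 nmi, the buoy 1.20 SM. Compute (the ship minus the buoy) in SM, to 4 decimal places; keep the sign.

the ship: 0.77 nmi = 0.886100 SM.
Difference: 0.886100 − 1.200000 = -0.3139 SM.

-0.3139 SM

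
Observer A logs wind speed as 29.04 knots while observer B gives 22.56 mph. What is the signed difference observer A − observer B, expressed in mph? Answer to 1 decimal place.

10.9 mph

observer A: 29.04 kt = 33.419 mph.
Difference: 33.419 − 22.560 = 10.9 mph.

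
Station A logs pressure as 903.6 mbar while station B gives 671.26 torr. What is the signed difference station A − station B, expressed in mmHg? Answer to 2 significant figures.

station A: 903.6 mb = 677.756 mmHg.
Difference: 677.756 − 671.260 = 6.5 mmHg.

6.5 mmHg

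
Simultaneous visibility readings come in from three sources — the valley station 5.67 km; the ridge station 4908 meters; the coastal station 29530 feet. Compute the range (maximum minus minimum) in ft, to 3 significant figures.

the valley station: 5.67 km = 18602.36 ft.
the ridge station: 4908 m = 16102.36 ft.
Spread: 29530.00 − 16102.36 = 13400 ft.

13400 ft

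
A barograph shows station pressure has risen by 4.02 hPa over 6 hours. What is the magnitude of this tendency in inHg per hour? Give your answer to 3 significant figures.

0.0198 inHg per hour

4.02 hPa / 6 h × 0.02953 inHg/hPa = 0.0198 inHg/h.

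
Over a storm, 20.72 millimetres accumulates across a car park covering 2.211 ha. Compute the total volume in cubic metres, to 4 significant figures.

Area: 2.211 ha = 22110 m².
1 mm over 1 m² is 1 L, so volume = 20.72 × 22110 = 458119.2 L = 458.1 m³.

458.1 cubic metres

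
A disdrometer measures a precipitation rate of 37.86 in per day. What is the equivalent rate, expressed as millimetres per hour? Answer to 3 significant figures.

40.1 mm/hour

37.86 in/day × 25.4 mm/in × 0.0416667 day/hour = 40.1 mm/hour.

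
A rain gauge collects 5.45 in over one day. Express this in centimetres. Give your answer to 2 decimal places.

13.84 cm

1 in = 2.54 cm, so 5.45 × 2.54 = 13.84 cm.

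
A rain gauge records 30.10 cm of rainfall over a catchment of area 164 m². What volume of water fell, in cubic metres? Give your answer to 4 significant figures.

49.36 cubic metres

Depth: 30.10 cm × 10 = 301 mm.
1 mm over 1 m² is 1 L, so volume = 301 × 164 = 49364 L = 49.36 m³.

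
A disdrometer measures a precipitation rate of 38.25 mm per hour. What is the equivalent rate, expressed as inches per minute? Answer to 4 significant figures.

38.25 mm/hour × 0.0393701 in/mm × 0.0166667 hour/minute = 0.02510 in/minute.

0.02510 in/minute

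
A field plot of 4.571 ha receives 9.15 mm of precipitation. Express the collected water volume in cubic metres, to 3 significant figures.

Area: 4.571 ha = 45710 m².
1 mm over 1 m² is 1 L, so volume = 9.15 × 45710 = 418246.5 L = 418 m³.

418 cubic metres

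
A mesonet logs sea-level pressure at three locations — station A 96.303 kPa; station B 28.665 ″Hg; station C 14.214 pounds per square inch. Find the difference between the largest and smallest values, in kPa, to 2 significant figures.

station B: 28.665 inHg = 97.071 kPa.
station C: 14.214 psi = 98.002 kPa.
Spread: 98.002 − 96.303 = 1.7 kPa.

1.7 kPa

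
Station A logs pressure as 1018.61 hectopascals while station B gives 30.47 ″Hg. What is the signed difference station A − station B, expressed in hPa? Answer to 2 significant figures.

station B: 30.47 inHg = 1031.83 hPa.
Difference: 1018.61 − 1031.83 = -13 hPa.

-13 hPa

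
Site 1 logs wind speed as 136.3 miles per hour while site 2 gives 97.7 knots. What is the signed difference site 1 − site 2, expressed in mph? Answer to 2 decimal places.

23.87 mph

site 2: 97.7 kt = 112.4312 mph.
Difference: 136.3000 − 112.4312 = 23.87 mph.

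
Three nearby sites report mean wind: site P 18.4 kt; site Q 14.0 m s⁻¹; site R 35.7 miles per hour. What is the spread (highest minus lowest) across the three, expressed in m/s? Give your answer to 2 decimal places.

6.49 m/s

site P: 18.4 kt = 9.4658 m/s.
site R: 35.7 mph = 15.9593 m/s.
Spread: 15.9593 − 9.4658 = 6.49 m/s.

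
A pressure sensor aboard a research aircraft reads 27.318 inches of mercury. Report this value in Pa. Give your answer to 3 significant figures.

92500 Pa

1 inHg = 3386.39 Pa, so 27.318 × 3386.39 = 92500 Pa.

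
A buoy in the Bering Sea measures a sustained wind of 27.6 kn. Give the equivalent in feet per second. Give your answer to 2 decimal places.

46.58 ft/s

1 kt = 1.68781 ft/s, so 27.6 × 1.68781 = 46.58 ft/s.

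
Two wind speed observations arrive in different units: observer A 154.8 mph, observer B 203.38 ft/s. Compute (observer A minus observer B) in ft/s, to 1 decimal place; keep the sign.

23.7 ft/s

observer A: 154.8 mph = 227.040 ft/s.
Difference: 227.040 − 203.380 = 23.7 ft/s.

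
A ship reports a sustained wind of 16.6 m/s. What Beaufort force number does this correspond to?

Beaufort force 7

16.6 m/s lies in the Beaufort 7 band (near gale, 13.9–17.1 m/s).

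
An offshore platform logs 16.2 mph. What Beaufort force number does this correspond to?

Beaufort force 4

16.2 mph = 7.2 m/s, which is Beaufort 4 (moderate breeze, 5.5–7.9 m/s).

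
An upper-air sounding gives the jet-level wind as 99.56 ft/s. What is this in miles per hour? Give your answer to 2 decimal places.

1 ft/s = 0.681818 mph, so 99.56 × 0.681818 = 67.88 mph.

67.88 mph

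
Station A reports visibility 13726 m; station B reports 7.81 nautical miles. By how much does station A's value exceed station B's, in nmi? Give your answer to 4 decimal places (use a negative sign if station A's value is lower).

-0.3986 nmi

station A: 13726 m = 7.411447 nmi.
Difference: 7.411447 − 7.810000 = -0.3986 nmi.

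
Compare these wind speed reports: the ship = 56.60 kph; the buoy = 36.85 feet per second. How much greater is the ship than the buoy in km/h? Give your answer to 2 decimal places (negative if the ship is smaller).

16.17 km/h

the buoy: 36.85 ft/s = 40.4348 km/h.
Difference: 56.6000 − 40.4348 = 16.17 km/h.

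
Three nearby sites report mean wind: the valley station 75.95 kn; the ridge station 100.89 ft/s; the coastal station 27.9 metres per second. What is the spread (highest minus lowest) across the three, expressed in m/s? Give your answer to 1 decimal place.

11.2 m/s

the valley station: 75.95 kt = 39.072 m/s.
the ridge station: 100.89 ft/s = 30.751 m/s.
Spread: 39.072 − 27.900 = 11.2 m/s.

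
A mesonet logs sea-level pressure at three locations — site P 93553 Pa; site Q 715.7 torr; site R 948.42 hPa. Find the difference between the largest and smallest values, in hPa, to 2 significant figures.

19 hPa

site P: 93553 Pa = 935.53 hPa.
site Q: 715.7 mmHg = 954.19 hPa.
Spread: 954.19 − 935.53 = 19 hPa.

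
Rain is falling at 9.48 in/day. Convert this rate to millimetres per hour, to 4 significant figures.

10.03 mm/hour

9.48 in/day × 25.4 mm/in × 0.0416667 day/hour = 10.03 mm/hour.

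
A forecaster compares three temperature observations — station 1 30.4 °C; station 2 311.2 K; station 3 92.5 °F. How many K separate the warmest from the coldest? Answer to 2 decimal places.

7.65 K

station 2: 311.2 K = 38.050 °C.
station 3: 92.5 °F = 33.611 °C.
Spread: 38.050 − 30.400 = 7.650 °C.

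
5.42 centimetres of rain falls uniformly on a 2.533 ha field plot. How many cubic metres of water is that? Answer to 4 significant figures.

Depth: 5.42 cm × 10 = 54.2 mm.
Area: 2.533 ha = 25330 m².
1 mm over 1 m² is 1 L, so volume = 54.2 × 25330 = 1372886 L = 1373 m³.

1373 cubic metres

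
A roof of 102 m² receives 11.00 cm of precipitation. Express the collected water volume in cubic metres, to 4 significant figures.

Depth: 11.00 cm × 10 = 110 mm.
1 mm over 1 m² is 1 L, so volume = 110 × 102 = 11220 L = 11.22 m³.

11.22 cubic metres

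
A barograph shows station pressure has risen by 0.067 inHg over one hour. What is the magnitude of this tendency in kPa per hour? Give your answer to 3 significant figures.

0.067 inHg / 1 h × 3.38639 kPa/inHg = 0.227 kPa/h.

0.227 kPa per hour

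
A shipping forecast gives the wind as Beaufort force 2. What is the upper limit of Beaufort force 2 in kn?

6 kt

Beaufort 2 (light breeze) spans 4–6 knots.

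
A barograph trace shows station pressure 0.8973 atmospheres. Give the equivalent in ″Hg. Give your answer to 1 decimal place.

1 atm = 29.9213 inHg, so 0.8973 × 29.9213 = 26.8 inHg.

26.8 inHg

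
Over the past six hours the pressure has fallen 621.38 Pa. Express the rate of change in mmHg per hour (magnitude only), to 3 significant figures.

621.38 Pa / 6 h × 0.00750062 mmHg/Pa = 0.777 mmHg/h.

0.777 mmHg per hour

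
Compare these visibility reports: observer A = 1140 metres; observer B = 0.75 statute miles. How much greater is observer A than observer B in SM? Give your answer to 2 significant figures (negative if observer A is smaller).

-0.042 SM

observer A: 1140 m = 0.70836 SM.
Difference: 0.70836 − 0.75000 = -0.042 SM.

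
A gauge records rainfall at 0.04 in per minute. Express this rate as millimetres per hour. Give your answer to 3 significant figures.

61.0 mm/hour

0.04 in/minute × 25.4 mm/in × 60 minute/hour = 61.0 mm/hour.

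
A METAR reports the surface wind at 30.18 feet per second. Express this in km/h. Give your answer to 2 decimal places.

33.12 km/h

1 ft/s = 1.09728 km/h, so 30.18 × 1.09728 = 33.12 km/h.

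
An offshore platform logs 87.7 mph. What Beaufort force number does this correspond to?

Beaufort force 12

87.7 mph = 39.2 m/s, which is Beaufort 12 (hurricane force, ≥32.7 m/s).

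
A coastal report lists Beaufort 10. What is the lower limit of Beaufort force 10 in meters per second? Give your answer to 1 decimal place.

Beaufort 10 (storm) spans 24.5–28.4 m/s.

24.5 m/s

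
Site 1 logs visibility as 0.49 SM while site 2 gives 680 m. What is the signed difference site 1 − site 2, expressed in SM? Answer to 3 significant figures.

site 2: 680 m = 0.422532 SM.
Difference: 0.490000 − 0.422532 = 0.0675 SM.

0.0675 SM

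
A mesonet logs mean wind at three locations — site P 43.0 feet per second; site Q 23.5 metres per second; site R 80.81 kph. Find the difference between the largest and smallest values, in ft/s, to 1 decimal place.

site Q: 23.5 m/s = 77.100 ft/s.
site R: 80.81 km/h = 73.646 ft/s.
Spread: 77.100 − 43.000 = 34.1 ft/s.

34.1 ft/s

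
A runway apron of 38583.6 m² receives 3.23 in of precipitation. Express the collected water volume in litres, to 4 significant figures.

Depth: 3.23 in × 25.4 = 82.042 mm.
1 mm over 1 m² is 1 L, so volume = 82.042 × 38583.6 = 3165475.7 L ≈ 3165000 L.

3165000 litres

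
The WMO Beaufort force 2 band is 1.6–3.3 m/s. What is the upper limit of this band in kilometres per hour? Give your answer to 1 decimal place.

1.6–3.3 m/s × 3.6 = 5.8–11.9 km/h.

11.9 km/h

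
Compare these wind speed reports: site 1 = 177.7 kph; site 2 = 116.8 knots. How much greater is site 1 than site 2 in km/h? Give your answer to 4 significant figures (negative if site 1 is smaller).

site 2: 116.8 kt = 216.3136 km/h.
Difference: 177.7000 − 216.3136 = -38.61 km/h.

-38.61 km/h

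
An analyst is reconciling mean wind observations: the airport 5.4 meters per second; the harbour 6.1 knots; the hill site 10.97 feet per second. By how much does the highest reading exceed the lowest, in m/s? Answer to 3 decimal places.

2.262 m/s

the harbour: 6.1 kt = 3.13811 m/s.
the hill site: 10.97 ft/s = 3.34366 m/s.
Spread: 5.40000 − 3.13811 = 2.262 m/s.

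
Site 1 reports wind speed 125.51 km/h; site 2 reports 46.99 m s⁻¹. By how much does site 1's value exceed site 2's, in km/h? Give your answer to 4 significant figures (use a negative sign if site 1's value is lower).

site 2: 46.99 m/s = 169.1640 km/h.
Difference: 125.5100 − 169.1640 = -43.65 km/h.

-43.65 km/h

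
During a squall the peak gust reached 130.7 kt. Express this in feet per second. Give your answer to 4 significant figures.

1 kt = 1.68781 ft/s, so 130.7 × 1.68781 = 220.6 ft/s.

220.6 ft/s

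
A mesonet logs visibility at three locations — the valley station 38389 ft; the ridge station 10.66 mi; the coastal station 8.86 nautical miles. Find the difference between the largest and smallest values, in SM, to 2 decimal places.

3.39 SM

the valley station: 38389 ft = 7.2706 SM.
the coastal station: 8.86 nmi = 10.1959 SM.
Spread: 10.6600 − 7.2706 = 3.39 SM.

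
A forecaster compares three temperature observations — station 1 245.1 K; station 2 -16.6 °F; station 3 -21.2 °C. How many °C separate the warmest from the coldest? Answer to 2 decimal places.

6.85 °C

station 1: 245.1 K = -28.050 °C.
station 2: -16.6 °F = -27.000 °C.
Spread: (-21.200) − (-28.050) = 6.850 °C.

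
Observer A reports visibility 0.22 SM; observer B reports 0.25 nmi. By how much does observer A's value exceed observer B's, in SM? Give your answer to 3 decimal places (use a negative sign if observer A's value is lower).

observer B: 0.25 nmi = 0.28769 SM.
Difference: 0.22000 − 0.28769 = -0.068 SM.

-0.068 SM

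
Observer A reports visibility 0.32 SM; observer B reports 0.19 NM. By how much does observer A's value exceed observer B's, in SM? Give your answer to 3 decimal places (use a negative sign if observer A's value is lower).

observer B: 0.19 nmi = 0.21865 SM.
Difference: 0.32000 − 0.21865 = 0.101 SM.

0.101 SM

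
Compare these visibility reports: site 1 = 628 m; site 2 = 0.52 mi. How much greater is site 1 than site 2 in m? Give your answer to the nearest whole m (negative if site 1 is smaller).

site 2: 0.52 SM = 836.86 m.
Difference: 628.00 − 836.86 = -209 m.

-209 m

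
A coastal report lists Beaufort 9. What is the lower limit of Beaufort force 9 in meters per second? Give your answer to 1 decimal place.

20.8 m/s

Beaufort 9 (strong gale) spans 20.8–24.4 m/s.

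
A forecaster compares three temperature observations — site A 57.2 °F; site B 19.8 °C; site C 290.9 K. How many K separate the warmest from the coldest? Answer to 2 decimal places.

5.80 K

site A: 57.2 °F = 14.000 °C.
site C: 290.9 K = 17.750 °C.
Spread: 19.800 − 14.000 = 5.800 °C.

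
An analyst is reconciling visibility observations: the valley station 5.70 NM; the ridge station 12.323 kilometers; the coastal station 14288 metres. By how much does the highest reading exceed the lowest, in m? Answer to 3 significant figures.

3730 m

the valley station: 5.70 nmi = 10556.40 m.
the ridge station: 12.323 km = 12323.00 m.
Spread: 14288.00 − 10556.40 = 3730 m.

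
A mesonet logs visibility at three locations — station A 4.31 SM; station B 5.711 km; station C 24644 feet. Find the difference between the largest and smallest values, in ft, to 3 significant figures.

station A: 4.31 SM = 22756.80 ft.
station B: 5.711 km = 18736.88 ft.
Spread: 24644.00 − 18736.88 = 5910 ft.

5910 ft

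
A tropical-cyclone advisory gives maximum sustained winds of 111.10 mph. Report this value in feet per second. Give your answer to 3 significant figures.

163 ft/s

1 mph = 1.46667 ft/s, so 111.10 × 1.46667 = 163 ft/s.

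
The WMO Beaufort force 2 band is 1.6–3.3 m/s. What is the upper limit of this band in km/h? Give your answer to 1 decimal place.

1.6–3.3 m/s × 3.6 = 5.8–11.9 km/h.

11.9 km/h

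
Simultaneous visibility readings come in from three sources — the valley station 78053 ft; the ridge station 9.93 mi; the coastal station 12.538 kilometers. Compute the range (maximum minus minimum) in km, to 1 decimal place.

the valley station: 78053 ft = 23.791 km.
the ridge station: 9.93 SM = 15.981 km.
Spread: 23.791 − 12.538 = 11.3 km.

11.3 km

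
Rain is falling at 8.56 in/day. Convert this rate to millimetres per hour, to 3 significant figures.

8.56 in/day × 25.4 mm/in × 0.0416667 day/hour = 9.06 mm/hour.

9.06 mm/hour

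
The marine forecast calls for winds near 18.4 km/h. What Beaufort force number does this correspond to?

18.4 km/h = 5.1 m/s, which is Beaufort 3 (gentle breeze, 3.4–5.4 m/s).

Beaufort force 3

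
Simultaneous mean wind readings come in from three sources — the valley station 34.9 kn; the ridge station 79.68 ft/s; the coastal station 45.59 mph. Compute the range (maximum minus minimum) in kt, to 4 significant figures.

the ridge station: 79.68 ft/s = 47.2091 kt.
the coastal station: 45.59 mph = 39.6166 kt.
Spread: 47.2091 − 34.9000 = 12.31 kt.

12.31 kt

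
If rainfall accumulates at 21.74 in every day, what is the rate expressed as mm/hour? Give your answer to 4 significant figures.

21.74 in/day × 25.4 mm/in × 0.0416667 day/hour = 23.01 mm/hour.

23.01 mm/hour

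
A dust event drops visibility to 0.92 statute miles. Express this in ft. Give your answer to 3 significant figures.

4860 ft

1 SM = 5280 ft, so 0.92 × 5280 = 4860 ft.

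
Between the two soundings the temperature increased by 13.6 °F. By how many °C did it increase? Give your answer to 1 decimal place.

A change of 1 °C equals a change of 1.8 °F: Δ°C = 13.6 × 0.5556 = 7.6 °C.

7.6 °C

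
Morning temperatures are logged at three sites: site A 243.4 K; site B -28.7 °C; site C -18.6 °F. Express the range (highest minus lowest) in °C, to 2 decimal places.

site A: 243.4 K = -29.750 °C.
site C: -18.6 °F = -28.111 °C.
Spread: (-28.111) − (-29.750) = 1.639 °C.

1.64 °C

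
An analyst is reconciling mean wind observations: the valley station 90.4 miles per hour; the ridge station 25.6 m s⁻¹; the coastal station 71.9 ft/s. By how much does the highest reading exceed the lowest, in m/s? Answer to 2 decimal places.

18.50 m/s

the valley station: 90.4 mph = 40.4124 m/s.
the coastal station: 71.9 ft/s = 21.9151 m/s.
Spread: 40.4124 − 21.9151 = 18.50 m/s.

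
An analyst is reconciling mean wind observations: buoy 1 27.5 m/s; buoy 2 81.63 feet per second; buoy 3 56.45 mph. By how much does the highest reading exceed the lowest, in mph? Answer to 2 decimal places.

5.86 mph

buoy 1: 27.5 m/s = 61.5157 mph.
buoy 2: 81.63 ft/s = 55.6568 mph.
Spread: 61.5157 − 55.6568 = 5.86 mph.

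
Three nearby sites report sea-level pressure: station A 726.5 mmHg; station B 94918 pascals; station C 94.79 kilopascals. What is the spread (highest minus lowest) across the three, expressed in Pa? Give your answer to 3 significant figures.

station A: 726.5 mmHg = 96858.71 Pa.
station C: 94.79 kPa = 94790.00 Pa.
Spread: 96858.71 − 94790.00 = 2070 Pa.

2070 Pa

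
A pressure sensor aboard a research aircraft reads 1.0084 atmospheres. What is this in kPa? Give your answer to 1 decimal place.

1 atm = 101.325 kPa, so 1.0084 × 101.325 = 102.2 kPa.

102.2 kPa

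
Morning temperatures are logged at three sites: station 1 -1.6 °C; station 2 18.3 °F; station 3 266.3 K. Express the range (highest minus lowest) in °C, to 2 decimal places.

6.01 °C

station 2: 18.3 °F = -7.611 °C.
station 3: 266.3 K = -6.850 °C.
Spread: (-1.600) − (-7.611) = 6.011 °C.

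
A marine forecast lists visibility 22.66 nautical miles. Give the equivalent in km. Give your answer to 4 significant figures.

1 nmi = 1.852 km, so 22.66 × 1.852 = 41.97 km.

41.97 km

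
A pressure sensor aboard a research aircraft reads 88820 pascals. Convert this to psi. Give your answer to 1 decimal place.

1 Pa = 0.000145038 psi, so 88820 × 0.000145038 = 12.9 psi.

12.9 psi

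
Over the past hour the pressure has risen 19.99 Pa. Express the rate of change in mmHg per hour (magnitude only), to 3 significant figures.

19.99 Pa / 1 h × 0.00750062 mmHg/Pa = 0.150 mmHg/h.

0.150 mmHg per hour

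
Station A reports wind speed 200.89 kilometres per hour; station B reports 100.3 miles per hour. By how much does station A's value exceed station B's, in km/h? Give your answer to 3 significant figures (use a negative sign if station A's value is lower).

39.5 km/h

station B: 100.3 mph = 161.417 km/h.
Difference: 200.890 − 161.417 = 39.5 km/h.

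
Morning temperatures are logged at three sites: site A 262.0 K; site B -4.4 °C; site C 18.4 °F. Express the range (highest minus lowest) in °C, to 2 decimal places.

site A: 262.0 K = -11.150 °C.
site C: 18.4 °F = -7.556 °C.
Spread: (-4.400) − (-11.150) = 6.750 °C.

6.75 °C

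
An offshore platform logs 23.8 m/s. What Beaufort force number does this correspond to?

23.8 m/s lies in the Beaufort 9 band (strong gale, 20.8–24.4 m/s).

Beaufort force 9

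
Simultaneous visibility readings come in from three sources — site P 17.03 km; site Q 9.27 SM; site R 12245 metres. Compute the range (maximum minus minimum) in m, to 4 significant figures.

site P: 17.03 km = 17030.00 m.
site Q: 9.27 SM = 14918.62 m.
Spread: 17030.00 − 12245.00 = 4785 m.

4785 m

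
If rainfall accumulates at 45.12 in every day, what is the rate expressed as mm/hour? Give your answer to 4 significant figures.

45.12 in/day × 25.4 mm/in × 0.0416667 day/hour = 47.75 mm/hour.

47.75 mm/hour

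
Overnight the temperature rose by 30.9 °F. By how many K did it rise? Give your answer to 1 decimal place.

17.2 K

A change of 1 °C equals a change of 1.8 °F: ΔK = 30.9 × 0.5556 = 17.2 K.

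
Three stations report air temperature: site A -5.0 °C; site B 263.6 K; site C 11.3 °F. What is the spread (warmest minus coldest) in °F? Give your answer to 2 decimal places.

11.70 °F

site B: 263.6 K = -9.550 °C.
site C: 11.3 °F = -11.500 °C.
Spread: (-5.000) − (-11.500) = 6.500 °C = 11.70 °F.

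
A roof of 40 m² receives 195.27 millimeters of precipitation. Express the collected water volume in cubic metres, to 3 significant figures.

1 mm over 1 m² is 1 L, so volume = 195.27 × 40 = 7810.8 L = 7.81 m³.

7.81 cubic metres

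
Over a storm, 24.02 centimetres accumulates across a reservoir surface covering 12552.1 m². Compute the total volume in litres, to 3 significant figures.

3020000 litres

Depth: 24.02 cm × 10 = 240.2 mm.
1 mm over 1 m² is 1 L, so volume = 240.2 × 12552.1 = 3015014.4 L ≈ 3020000 L.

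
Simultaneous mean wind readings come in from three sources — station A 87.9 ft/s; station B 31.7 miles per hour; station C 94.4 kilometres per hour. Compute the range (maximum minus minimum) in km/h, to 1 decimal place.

45.4 km/h

station A: 87.9 ft/s = 96.451 km/h.
station B: 31.7 mph = 51.016 km/h.
Spread: 96.451 − 51.016 = 45.4 km/h.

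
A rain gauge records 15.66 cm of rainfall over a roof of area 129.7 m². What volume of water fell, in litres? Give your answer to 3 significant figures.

Depth: 15.66 cm × 10 = 156.6 mm.
1 mm over 1 m² is 1 L, so volume = 156.6 × 129.7 = 20311.02 L ≈ 20300 L.

20300 litres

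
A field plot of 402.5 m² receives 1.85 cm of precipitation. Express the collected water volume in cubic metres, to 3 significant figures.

Depth: 1.85 cm × 10 = 18.5 mm.
1 mm over 1 m² is 1 L, so volume = 18.5 × 402.5 = 7446.25 L = 7.45 m³.

7.45 cubic metres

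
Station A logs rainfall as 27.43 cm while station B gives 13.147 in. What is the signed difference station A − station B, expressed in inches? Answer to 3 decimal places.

-2.348 in

station A: 27.43 cm = 10.79921 in.
Difference: 10.79921 − 13.14700 = -2.348 in.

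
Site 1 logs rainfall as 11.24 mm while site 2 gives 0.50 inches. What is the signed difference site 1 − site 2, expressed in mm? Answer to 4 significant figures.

-1.460 mm

site 2: 0.50 in = 12.70000 mm.
Difference: 11.24000 − 12.70000 = -1.460 mm.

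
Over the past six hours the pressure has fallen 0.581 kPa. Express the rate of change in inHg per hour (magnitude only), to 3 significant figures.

0.581 kPa / 6 h × 0.2953 inHg/kPa = 0.0286 inHg/h.

0.0286 inHg per hour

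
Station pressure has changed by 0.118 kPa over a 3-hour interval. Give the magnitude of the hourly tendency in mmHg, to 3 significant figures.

0.118 kPa / 3 h × 7.50062 mmHg/kPa = 0.295 mmHg/h.

0.295 mmHg per hour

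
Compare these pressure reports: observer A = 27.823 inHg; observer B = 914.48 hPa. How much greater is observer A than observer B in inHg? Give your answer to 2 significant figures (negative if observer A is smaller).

observer B: 914.48 hPa = 27.0046 inHg.
Difference: 27.8230 − 27.0046 = 0.82 inHg.

0.82 inHg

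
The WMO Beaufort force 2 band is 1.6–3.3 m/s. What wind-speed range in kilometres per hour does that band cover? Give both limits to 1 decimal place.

1.6–3.3 m/s × 3.6 = 5.8–11.9 km/h.

5.8 to 11.9 km/h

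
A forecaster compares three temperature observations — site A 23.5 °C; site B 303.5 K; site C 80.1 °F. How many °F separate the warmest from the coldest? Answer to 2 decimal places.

site B: 303.5 K = 30.350 °C.
site C: 80.1 °F = 26.722 °C.
Spread: 30.350 − 23.500 = 6.850 °C = 12.33 °F.

12.33 °F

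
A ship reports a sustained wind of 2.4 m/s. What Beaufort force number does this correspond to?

2.4 m/s lies in the Beaufort 2 band (light breeze, 1.6–3.3 m/s).

Beaufort force 2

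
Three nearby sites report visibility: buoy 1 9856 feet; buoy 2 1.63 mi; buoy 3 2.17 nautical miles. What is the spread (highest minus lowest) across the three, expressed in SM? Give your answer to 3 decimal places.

0.867 SM

buoy 1: 9856 ft = 1.86667 SM.
buoy 3: 2.17 nmi = 2.49719 SM.
Spread: 2.49719 − 1.63000 = 0.867 SM.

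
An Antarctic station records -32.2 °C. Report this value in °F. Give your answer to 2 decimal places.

-25.96 °F

°F = °C × 9/5 + 32 = -32.2 × 1.8 + 32 = -25.96 °F.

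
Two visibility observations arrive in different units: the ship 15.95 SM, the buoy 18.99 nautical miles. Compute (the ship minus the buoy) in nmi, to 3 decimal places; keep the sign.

-5.130 nmi

the ship: 15.95 SM = 13.86017 nmi.
Difference: 13.86017 − 18.99000 = -5.130 nmi.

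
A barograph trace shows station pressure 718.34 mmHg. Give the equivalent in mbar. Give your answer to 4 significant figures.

1 mmHg = 1.33322 mb, so 718.34 × 1.33322 = 957.7 mb.

957.7 mb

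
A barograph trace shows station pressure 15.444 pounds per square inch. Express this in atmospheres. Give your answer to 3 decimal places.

1.051 atm

1 psi = 0.068046 atm, so 15.444 × 0.068046 = 1.051 atm.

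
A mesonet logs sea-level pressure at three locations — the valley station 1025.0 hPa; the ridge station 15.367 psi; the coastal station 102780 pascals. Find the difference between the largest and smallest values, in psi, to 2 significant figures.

the valley station: 1025.0 hPa = 14.8664 psi.
the coastal station: 102780 Pa = 14.9070 psi.
Spread: 15.3670 − 14.8664 = 0.50 psi.

0.50 psi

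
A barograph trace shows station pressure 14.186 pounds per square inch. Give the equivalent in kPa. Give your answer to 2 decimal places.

1 psi = 6.89476 kPa, so 14.186 × 6.89476 = 97.81 kPa.

97.81 kPa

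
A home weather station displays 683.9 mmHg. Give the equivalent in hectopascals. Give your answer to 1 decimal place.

911.8 hPa

1 mmHg = 1.33322 hPa, so 683.9 × 1.33322 = 911.8 hPa.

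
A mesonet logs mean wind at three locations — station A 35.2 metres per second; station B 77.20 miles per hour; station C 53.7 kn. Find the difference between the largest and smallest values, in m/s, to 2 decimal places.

7.57 m/s

station B: 77.20 mph = 34.5115 m/s.
station C: 53.7 kt = 27.6257 m/s.
Spread: 35.2000 − 27.6257 = 7.57 m/s.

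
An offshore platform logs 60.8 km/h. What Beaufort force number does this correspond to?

60.8 km/h = 16.9 m/s, which is Beaufort 7 (near gale, 13.9–17.1 m/s).

Beaufort force 7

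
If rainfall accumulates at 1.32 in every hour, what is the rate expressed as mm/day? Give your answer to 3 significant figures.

1.32 in/hour × 25.4 mm/in × 24 hour/day = 805 mm/day.

805 mm/day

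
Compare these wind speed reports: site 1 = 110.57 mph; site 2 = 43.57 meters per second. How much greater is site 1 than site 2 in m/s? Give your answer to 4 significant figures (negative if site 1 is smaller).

site 1: 110.57 mph = 49.42921 m/s.
Difference: 49.42921 − 43.57000 = 5.859 m/s.

5.859 m/s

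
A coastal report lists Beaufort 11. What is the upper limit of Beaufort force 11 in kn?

63 kt

Beaufort 11 (violent storm) spans 56–63 knots.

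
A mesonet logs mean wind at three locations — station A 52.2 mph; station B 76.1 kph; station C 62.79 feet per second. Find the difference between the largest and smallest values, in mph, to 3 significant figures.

station B: 76.1 km/h = 47.2863 mph.
station C: 62.79 ft/s = 42.8114 mph.
Spread: 52.2000 − 42.8114 = 9.39 mph.

9.39 mph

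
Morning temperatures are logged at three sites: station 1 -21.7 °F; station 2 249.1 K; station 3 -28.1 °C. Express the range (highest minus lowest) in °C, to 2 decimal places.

5.78 °C

station 1: -21.7 °F = -29.833 °C.
station 2: 249.1 K = -24.050 °C.
Spread: (-24.050) − (-29.833) = 5.783 °C.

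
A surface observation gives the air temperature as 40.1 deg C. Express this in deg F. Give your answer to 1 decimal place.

104.2 °F

°F = °C × 9/5 + 32 = 40.1 × 1.8 + 32 = 104.2 °F.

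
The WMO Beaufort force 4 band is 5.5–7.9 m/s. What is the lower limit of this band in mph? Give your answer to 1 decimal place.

5.5–7.9 m/s × 2.237 = 12.3–17.7 mph.

12.3 mph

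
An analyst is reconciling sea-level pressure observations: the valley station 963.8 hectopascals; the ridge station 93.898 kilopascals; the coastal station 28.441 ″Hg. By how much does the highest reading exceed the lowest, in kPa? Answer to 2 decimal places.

the valley station: 963.8 hPa = 96.3800 kPa.
the coastal station: 28.441 inHg = 96.3123 kPa.
Spread: 96.3800 − 93.8980 = 2.48 kPa.

2.48 kPa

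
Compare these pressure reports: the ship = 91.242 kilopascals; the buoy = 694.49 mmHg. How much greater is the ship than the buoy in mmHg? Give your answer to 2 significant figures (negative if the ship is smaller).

the ship: 91.242 kPa = 684.37 mmHg.
Difference: 684.37 − 694.49 = -10 mmHg.

-10 mmHg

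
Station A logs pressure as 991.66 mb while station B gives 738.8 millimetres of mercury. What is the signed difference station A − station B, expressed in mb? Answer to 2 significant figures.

6.7 mb

station B: 738.8 mmHg = 984.986 mb.
Difference: 991.660 − 984.986 = 6.7 mb.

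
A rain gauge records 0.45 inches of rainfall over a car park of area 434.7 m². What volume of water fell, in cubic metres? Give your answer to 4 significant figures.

4.969 cubic metres

Depth: 0.45 in × 25.4 = 11.43 mm.
1 mm over 1 m² is 1 L, so volume = 11.43 × 434.7 = 4968.621 L = 4.969 m³.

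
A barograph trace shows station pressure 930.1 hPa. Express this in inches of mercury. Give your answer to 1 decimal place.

27.5 inHg

1 hPa = 0.02953 inHg, so 930.1 × 0.02953 = 27.5 inHg.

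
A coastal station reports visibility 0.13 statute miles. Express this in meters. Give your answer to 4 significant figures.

209.2 m

1 SM = 1609.34 m, so 0.13 × 1609.34 = 209.2 m.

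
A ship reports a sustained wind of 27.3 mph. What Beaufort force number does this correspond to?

27.3 mph = 12.2 m/s, which is Beaufort 6 (strong breeze, 10.8–13.8 m/s).

Beaufort force 6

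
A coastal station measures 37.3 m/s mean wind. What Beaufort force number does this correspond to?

37.3 m/s lies in the Beaufort 12 band (hurricane force, ≥32.7 m/s).

Beaufort force 12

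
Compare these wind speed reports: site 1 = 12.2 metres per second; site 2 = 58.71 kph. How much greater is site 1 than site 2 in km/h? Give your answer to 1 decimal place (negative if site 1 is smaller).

-14.8 km/h

site 1: 12.2 m/s = 43.920 km/h.
Difference: 43.920 − 58.710 = -14.8 km/h.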